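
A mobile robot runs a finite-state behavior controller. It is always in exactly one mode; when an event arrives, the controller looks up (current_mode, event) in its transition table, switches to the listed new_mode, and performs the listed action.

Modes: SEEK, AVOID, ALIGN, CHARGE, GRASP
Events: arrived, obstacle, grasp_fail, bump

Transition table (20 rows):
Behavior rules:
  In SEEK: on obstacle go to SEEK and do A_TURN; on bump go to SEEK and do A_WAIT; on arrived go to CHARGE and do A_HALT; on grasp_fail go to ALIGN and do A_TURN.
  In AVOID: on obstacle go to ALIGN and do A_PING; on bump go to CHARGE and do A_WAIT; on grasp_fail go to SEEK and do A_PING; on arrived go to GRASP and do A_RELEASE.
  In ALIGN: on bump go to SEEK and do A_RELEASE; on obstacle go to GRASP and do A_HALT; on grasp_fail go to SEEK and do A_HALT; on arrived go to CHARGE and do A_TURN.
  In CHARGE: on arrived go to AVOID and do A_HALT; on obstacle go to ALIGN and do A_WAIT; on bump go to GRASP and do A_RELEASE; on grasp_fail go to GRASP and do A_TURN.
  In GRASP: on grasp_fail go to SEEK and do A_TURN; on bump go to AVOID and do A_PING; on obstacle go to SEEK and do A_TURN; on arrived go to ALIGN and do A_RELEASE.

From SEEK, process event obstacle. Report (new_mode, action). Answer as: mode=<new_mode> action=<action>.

current mode = SEEK; filter table to that mode:
  (SEEK, obstacle) → (SEEK, A_TURN)  ← event matches
  (SEEK, bump) → (SEEK, A_WAIT)
  (SEEK, arrived) → (CHARGE, A_HALT)
  (SEEK, grasp_fail) → (ALIGN, A_TURN)
event = obstacle selects (SEEK, A_TURN)

mode=SEEK action=A_TURN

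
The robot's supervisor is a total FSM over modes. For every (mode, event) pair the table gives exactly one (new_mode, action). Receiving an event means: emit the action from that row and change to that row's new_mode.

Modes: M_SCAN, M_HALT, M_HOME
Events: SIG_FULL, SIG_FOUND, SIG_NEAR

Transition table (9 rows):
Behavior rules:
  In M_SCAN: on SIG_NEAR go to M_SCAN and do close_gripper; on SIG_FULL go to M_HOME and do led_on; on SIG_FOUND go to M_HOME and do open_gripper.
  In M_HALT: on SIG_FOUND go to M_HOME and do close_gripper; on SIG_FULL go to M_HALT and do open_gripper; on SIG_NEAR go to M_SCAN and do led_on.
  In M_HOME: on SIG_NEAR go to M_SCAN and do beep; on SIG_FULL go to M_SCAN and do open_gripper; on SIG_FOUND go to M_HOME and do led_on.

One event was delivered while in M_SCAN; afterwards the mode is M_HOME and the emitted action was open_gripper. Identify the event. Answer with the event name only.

try SIG_FULL: (M_SCAN, SIG_FULL) → (M_HOME, led_on)
try SIG_FOUND: (M_SCAN, SIG_FOUND) → (M_HOME, open_gripper)  ← matches
try SIG_NEAR: (M_SCAN, SIG_NEAR) → (M_SCAN, close_gripper)

SIG_FOUND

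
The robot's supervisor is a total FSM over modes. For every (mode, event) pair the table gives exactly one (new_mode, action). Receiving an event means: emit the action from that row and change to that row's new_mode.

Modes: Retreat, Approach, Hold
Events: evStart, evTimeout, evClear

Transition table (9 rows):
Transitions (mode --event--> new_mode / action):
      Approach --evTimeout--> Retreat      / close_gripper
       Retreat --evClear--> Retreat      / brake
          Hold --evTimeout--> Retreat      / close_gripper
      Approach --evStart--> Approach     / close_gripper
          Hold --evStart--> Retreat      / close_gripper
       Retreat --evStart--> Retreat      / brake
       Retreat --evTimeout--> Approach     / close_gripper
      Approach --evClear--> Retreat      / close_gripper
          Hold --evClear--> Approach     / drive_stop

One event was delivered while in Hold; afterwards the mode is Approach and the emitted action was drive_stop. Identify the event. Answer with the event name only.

try evStart: (Hold, evStart) → (Retreat, close_gripper)
try evTimeout: (Hold, evTimeout) → (Retreat, close_gripper)
try evClear: (Hold, evClear) → (Approach, drive_stop)  ← matches

evClear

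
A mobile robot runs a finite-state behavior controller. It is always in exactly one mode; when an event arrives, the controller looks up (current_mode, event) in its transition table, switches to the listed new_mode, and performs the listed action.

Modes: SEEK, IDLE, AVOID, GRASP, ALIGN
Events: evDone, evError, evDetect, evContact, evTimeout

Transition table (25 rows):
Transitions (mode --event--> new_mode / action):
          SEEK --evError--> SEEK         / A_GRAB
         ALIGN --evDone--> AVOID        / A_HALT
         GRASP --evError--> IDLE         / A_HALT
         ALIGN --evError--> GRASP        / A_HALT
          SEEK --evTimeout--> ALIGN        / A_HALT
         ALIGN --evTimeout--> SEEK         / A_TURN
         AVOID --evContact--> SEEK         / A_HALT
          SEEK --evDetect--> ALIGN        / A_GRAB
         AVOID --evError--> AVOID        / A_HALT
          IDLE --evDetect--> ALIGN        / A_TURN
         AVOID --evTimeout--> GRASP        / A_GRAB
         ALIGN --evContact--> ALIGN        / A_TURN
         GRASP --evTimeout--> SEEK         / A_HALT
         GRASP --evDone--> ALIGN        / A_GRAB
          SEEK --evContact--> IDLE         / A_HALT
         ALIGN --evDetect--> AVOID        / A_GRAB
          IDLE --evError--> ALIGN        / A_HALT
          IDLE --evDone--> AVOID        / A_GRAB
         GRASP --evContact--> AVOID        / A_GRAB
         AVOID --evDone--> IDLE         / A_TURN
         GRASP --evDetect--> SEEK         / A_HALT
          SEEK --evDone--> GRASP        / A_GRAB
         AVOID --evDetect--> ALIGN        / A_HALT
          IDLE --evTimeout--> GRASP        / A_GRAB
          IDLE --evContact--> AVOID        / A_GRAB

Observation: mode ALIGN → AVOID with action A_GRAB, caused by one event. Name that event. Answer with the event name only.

evDetect

try evDone: (ALIGN, evDone) → (AVOID, A_HALT)
try evError: (ALIGN, evError) → (GRASP, A_HALT)
try evDetect: (ALIGN, evDetect) → (AVOID, A_GRAB)  ← matches
try evContact: (ALIGN, evContact) → (ALIGN, A_TURN)
try evTimeout: (ALIGN, evTimeout) → (SEEK, A_TURN)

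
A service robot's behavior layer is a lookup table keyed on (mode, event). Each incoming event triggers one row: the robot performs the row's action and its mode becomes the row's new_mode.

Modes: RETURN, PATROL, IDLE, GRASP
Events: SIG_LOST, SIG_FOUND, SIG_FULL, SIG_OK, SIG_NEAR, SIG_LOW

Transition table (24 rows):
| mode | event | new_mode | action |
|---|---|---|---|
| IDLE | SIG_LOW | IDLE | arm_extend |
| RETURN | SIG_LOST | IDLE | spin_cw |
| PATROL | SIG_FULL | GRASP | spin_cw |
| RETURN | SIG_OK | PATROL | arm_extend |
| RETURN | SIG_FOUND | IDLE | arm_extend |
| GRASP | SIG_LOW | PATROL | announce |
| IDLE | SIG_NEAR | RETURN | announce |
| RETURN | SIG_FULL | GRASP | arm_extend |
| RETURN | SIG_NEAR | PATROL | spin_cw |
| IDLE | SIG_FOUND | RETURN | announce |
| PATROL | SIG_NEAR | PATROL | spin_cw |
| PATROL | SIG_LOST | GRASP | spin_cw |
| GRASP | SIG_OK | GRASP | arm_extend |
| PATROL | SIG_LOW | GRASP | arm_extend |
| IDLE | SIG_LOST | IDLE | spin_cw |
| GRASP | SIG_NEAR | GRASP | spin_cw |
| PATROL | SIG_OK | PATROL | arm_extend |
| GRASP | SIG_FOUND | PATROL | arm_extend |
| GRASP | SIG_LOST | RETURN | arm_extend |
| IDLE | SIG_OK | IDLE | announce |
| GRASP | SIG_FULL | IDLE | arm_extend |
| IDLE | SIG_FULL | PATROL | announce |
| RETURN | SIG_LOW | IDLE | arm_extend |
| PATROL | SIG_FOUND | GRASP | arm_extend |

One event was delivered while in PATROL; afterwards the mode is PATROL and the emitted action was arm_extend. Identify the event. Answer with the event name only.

SIG_OK

try SIG_LOST: (PATROL, SIG_LOST) → (GRASP, spin_cw)
try SIG_FOUND: (PATROL, SIG_FOUND) → (GRASP, arm_extend)
try SIG_FULL: (PATROL, SIG_FULL) → (GRASP, spin_cw)
try SIG_OK: (PATROL, SIG_OK) → (PATROL, arm_extend)  ← matches
try SIG_NEAR: (PATROL, SIG_NEAR) → (PATROL, spin_cw)
try SIG_LOW: (PATROL, SIG_LOW) → (GRASP, arm_extend)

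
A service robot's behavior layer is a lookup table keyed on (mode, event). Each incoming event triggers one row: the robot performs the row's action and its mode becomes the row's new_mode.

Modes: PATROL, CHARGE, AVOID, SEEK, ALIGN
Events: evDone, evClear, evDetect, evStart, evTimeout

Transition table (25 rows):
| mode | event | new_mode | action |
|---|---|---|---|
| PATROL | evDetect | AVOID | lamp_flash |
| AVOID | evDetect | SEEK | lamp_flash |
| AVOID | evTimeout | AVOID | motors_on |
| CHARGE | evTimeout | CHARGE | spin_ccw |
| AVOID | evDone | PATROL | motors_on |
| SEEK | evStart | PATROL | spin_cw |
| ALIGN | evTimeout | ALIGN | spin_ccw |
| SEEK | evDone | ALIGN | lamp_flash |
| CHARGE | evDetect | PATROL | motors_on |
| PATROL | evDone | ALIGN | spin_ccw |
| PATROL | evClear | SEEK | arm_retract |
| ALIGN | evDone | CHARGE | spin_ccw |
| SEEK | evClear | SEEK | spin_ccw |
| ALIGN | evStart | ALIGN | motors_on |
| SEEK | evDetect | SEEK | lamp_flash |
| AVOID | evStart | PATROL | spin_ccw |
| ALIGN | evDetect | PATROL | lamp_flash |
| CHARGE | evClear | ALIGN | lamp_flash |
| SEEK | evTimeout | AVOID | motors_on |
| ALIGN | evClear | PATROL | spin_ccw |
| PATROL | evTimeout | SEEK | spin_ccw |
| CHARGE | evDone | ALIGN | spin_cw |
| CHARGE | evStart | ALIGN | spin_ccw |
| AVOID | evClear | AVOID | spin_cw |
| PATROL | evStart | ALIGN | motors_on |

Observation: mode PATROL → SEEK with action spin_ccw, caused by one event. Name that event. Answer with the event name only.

try evDone: (PATROL, evDone) → (ALIGN, spin_ccw)
try evClear: (PATROL, evClear) → (SEEK, arm_retract)
try evDetect: (PATROL, evDetect) → (AVOID, lamp_flash)
try evStart: (PATROL, evStart) → (ALIGN, motors_on)
try evTimeout: (PATROL, evTimeout) → (SEEK, spin_ccw)  ← matches

evTimeout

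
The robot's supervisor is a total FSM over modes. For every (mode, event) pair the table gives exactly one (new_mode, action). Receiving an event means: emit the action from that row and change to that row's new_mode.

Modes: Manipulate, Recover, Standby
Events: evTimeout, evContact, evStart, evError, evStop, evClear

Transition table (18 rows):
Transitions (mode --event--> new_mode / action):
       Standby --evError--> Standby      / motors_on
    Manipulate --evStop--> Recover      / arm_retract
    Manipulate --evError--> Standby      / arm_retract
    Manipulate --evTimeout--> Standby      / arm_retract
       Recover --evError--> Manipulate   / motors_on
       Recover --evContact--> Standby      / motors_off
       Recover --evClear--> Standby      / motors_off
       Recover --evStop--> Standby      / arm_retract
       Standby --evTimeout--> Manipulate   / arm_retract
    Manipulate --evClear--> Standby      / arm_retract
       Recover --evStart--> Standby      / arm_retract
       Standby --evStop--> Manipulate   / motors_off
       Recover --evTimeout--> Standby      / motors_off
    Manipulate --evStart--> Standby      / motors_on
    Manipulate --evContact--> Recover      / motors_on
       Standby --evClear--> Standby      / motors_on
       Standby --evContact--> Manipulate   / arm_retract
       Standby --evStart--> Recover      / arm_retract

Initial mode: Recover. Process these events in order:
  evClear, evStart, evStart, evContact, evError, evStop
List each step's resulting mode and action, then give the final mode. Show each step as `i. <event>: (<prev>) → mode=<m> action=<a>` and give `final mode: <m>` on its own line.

final mode: Manipulate

1. evClear: (Recover) → mode=Standby action=motors_off
2. evStart: (Standby) → mode=Recover action=arm_retract
3. evStart: (Recover) → mode=Standby action=arm_retract
4. evContact: (Standby) → mode=Manipulate action=arm_retract
5. evError: (Manipulate) → mode=Standby action=arm_retract
6. evStop: (Standby) → mode=Manipulate action=motors_off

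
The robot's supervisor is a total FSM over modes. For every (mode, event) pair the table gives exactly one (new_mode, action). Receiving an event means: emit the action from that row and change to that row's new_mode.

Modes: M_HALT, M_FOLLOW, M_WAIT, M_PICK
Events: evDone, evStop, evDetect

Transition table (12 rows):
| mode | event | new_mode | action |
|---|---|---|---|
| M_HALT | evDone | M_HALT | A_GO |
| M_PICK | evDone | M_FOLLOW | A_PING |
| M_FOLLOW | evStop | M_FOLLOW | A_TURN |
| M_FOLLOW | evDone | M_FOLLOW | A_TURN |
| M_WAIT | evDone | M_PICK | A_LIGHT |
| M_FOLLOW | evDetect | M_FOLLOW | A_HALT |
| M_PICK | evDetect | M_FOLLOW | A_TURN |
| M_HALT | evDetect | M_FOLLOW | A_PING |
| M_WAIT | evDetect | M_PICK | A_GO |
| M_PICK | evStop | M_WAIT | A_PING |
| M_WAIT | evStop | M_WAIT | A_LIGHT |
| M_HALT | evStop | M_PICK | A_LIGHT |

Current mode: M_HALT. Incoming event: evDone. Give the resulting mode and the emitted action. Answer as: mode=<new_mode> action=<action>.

mode=M_HALT action=A_GO

current mode = M_HALT; filter table to that mode:
  (M_HALT, evDone) → (M_HALT, A_GO)  ← event matches
  (M_HALT, evDetect) → (M_FOLLOW, A_PING)
  (M_HALT, evStop) → (M_PICK, A_LIGHT)
event = evDone selects (M_HALT, A_GO)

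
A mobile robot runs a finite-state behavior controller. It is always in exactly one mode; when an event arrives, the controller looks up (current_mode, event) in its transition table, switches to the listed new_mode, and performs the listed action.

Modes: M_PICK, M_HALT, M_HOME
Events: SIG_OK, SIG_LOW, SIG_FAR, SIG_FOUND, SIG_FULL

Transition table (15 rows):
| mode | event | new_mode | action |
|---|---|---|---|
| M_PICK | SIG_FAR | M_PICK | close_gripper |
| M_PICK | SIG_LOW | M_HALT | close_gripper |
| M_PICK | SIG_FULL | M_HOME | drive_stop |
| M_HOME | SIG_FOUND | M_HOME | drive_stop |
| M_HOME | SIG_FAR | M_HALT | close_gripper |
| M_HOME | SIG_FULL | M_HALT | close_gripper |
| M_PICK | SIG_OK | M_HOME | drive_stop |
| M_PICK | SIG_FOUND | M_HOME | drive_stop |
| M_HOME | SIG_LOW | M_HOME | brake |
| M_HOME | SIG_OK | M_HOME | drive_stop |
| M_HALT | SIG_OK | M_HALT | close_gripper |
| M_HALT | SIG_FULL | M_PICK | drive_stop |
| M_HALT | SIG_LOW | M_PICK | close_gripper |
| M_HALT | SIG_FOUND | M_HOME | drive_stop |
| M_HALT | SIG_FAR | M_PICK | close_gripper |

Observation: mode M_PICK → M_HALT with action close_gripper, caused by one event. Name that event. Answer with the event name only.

try SIG_OK: (M_PICK, SIG_OK) → (M_HOME, drive_stop)
try SIG_LOW: (M_PICK, SIG_LOW) → (M_HALT, close_gripper)  ← matches
try SIG_FAR: (M_PICK, SIG_FAR) → (M_PICK, close_gripper)
try SIG_FOUND: (M_PICK, SIG_FOUND) → (M_HOME, drive_stop)
try SIG_FULL: (M_PICK, SIG_FULL) → (M_HOME, drive_stop)

SIG_LOW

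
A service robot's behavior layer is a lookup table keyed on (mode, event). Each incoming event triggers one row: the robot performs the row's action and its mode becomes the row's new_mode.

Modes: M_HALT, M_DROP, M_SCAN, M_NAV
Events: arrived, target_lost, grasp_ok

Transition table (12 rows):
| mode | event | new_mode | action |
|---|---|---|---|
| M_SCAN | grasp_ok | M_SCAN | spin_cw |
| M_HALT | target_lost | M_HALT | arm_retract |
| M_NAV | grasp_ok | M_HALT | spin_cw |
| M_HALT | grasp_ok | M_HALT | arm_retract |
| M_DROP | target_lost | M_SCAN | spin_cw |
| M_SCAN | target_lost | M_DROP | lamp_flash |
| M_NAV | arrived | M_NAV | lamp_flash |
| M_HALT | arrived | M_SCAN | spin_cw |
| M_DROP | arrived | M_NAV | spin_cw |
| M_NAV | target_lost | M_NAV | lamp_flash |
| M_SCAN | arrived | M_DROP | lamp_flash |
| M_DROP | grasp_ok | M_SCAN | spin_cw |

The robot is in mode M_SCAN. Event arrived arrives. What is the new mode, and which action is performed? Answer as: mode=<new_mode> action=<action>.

mode=M_DROP action=lamp_flash

current mode = M_SCAN; filter table to that mode:
  (M_SCAN, grasp_ok) → (M_SCAN, spin_cw)
  (M_SCAN, target_lost) → (M_DROP, lamp_flash)
  (M_SCAN, arrived) → (M_DROP, lamp_flash)  ← event matches
event = arrived selects (M_DROP, lamp_flash)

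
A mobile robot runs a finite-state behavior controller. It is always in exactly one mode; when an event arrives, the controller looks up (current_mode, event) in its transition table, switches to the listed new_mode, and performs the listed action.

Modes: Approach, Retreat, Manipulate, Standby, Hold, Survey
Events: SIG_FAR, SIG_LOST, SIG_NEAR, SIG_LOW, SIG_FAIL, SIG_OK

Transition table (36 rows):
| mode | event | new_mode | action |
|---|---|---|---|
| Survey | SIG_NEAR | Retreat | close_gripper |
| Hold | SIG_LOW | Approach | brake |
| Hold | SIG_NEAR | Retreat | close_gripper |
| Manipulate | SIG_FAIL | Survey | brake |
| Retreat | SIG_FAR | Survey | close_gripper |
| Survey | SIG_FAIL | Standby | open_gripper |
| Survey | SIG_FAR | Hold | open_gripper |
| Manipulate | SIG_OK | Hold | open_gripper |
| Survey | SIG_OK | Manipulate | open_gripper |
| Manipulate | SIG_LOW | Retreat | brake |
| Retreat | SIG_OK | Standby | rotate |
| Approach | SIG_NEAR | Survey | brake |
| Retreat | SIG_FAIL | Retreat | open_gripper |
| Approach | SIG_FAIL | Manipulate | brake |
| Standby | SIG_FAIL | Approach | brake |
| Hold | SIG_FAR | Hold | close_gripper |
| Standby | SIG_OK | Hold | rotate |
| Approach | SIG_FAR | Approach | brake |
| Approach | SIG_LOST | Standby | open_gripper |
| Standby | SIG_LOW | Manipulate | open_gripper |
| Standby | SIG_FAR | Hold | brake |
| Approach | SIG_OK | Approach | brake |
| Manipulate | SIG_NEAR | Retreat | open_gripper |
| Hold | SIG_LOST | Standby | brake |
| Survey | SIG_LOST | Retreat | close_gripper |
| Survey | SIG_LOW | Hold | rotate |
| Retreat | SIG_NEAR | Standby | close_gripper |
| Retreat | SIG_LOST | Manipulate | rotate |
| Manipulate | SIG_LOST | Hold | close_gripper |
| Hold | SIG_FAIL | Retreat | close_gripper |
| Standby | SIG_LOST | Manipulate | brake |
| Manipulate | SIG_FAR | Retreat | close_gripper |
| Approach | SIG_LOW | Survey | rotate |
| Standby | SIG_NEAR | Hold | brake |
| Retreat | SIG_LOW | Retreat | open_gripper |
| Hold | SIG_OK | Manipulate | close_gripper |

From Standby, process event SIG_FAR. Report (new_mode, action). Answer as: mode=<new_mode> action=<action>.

mode=Hold action=brake

current mode = Standby; filter table to that mode:
  (Standby, SIG_FAIL) → (Approach, brake)
  (Standby, SIG_OK) → (Hold, rotate)
  (Standby, SIG_LOW) → (Manipulate, open_gripper)
  (Standby, SIG_FAR) → (Hold, brake)  ← event matches
  (Standby, SIG_LOST) → (Manipulate, brake)
  (Standby, SIG_NEAR) → (Hold, brake)
event = SIG_FAR selects (Hold, brake)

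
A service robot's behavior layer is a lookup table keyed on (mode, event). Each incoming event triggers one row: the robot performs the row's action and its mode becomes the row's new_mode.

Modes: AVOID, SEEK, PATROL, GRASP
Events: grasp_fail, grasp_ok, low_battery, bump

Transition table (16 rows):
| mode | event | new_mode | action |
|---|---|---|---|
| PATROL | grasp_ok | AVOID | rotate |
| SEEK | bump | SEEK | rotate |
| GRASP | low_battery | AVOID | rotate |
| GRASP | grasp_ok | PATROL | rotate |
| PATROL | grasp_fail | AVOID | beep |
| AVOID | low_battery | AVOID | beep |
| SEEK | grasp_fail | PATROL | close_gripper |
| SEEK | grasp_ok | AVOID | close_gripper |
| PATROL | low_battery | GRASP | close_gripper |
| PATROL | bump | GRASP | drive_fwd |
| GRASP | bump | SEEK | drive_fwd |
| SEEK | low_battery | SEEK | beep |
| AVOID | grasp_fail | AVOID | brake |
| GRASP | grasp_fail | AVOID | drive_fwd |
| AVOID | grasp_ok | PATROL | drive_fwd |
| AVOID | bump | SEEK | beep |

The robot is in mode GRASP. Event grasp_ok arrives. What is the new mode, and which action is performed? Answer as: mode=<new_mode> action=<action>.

mode=PATROL action=rotate

current mode = GRASP; filter table to that mode:
  (GRASP, low_battery) → (AVOID, rotate)
  (GRASP, grasp_ok) → (PATROL, rotate)  ← event matches
  (GRASP, bump) → (SEEK, drive_fwd)
  (GRASP, grasp_fail) → (AVOID, drive_fwd)
event = grasp_ok selects (PATROL, rotate)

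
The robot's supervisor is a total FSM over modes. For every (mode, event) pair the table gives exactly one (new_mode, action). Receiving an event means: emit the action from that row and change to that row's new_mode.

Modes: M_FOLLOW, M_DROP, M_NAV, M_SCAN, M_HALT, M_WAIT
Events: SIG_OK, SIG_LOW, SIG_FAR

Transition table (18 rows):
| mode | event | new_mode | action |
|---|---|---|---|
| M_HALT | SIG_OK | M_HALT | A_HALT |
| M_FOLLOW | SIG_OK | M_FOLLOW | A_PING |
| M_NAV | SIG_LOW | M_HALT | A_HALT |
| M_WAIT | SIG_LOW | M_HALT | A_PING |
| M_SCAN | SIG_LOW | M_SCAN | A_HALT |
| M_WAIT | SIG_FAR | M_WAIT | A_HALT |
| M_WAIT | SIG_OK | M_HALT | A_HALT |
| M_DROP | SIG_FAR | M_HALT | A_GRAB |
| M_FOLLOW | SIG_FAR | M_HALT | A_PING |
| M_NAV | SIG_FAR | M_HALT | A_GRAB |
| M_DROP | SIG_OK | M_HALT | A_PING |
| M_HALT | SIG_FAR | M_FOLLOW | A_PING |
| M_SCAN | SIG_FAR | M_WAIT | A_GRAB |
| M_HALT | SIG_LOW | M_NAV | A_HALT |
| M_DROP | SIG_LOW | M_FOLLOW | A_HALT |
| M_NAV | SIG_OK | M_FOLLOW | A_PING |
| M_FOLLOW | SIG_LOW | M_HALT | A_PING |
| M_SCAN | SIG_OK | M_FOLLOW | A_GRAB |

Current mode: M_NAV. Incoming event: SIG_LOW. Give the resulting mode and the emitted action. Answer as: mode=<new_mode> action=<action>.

mode=M_HALT action=A_HALT

current mode = M_NAV; filter table to that mode:
  (M_NAV, SIG_LOW) → (M_HALT, A_HALT)  ← event matches
  (M_NAV, SIG_FAR) → (M_HALT, A_GRAB)
  (M_NAV, SIG_OK) → (M_FOLLOW, A_PING)
event = SIG_LOW selects (M_HALT, A_HALT)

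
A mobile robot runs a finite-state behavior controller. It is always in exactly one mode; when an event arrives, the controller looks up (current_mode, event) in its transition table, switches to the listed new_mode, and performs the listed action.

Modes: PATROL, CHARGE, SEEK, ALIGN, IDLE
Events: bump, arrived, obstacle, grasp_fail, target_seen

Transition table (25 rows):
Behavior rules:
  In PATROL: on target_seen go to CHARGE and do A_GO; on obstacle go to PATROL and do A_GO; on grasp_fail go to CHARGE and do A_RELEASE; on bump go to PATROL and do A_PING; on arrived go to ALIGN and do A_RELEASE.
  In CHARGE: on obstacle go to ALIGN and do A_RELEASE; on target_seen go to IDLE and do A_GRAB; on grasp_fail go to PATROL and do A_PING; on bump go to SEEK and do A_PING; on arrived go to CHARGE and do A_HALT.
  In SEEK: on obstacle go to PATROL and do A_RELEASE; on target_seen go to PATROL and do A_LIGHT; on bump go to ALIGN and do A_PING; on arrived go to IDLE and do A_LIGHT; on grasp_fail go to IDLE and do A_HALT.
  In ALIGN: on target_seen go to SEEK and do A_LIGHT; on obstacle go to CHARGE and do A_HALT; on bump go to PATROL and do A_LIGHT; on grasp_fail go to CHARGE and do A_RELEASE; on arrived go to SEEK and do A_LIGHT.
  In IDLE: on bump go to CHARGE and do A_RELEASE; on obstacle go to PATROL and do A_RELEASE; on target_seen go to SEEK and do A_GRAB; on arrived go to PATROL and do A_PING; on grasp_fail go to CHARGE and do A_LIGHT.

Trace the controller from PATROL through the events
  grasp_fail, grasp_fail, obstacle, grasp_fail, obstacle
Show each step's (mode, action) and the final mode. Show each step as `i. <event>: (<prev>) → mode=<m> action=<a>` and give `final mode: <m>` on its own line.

final mode: ALIGN

1. grasp_fail: (PATROL) → mode=CHARGE action=A_RELEASE
2. grasp_fail: (CHARGE) → mode=PATROL action=A_PING
3. obstacle: (PATROL) → mode=PATROL action=A_GO
4. grasp_fail: (PATROL) → mode=CHARGE action=A_RELEASE
5. obstacle: (CHARGE) → mode=ALIGN action=A_RELEASE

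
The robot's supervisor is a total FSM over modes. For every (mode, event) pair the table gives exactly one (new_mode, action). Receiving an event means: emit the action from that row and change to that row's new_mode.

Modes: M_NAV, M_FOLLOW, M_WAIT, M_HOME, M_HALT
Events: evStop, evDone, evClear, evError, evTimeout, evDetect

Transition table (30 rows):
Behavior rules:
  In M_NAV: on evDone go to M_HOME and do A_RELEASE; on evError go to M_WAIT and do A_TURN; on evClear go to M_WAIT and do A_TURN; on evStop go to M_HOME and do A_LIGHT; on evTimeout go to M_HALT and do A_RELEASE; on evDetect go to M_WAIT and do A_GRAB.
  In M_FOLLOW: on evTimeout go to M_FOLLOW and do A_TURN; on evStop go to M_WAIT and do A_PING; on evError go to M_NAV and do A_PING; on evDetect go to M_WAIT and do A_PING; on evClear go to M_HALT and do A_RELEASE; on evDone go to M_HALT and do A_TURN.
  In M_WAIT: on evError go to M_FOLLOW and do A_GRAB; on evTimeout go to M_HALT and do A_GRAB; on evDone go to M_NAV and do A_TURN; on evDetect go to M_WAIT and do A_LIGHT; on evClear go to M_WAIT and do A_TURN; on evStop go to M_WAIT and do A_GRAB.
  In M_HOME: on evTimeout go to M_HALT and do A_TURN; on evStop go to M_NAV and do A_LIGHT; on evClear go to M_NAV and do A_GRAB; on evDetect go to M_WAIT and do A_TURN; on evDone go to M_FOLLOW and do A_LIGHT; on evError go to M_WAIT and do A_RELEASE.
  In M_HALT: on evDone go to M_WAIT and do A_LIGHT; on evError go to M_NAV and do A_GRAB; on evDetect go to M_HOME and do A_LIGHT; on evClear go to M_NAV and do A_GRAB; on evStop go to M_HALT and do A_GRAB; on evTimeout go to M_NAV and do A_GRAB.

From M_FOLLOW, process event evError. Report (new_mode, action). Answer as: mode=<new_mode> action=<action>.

current mode = M_FOLLOW; filter table to that mode:
  (M_FOLLOW, evTimeout) → (M_FOLLOW, A_TURN)
  (M_FOLLOW, evStop) → (M_WAIT, A_PING)
  (M_FOLLOW, evError) → (M_NAV, A_PING)  ← event matches
  (M_FOLLOW, evDetect) → (M_WAIT, A_PING)
  (M_FOLLOW, evClear) → (M_HALT, A_RELEASE)
  (M_FOLLOW, evDone) → (M_HALT, A_TURN)
event = evError selects (M_NAV, A_PING)

mode=M_NAV action=A_PING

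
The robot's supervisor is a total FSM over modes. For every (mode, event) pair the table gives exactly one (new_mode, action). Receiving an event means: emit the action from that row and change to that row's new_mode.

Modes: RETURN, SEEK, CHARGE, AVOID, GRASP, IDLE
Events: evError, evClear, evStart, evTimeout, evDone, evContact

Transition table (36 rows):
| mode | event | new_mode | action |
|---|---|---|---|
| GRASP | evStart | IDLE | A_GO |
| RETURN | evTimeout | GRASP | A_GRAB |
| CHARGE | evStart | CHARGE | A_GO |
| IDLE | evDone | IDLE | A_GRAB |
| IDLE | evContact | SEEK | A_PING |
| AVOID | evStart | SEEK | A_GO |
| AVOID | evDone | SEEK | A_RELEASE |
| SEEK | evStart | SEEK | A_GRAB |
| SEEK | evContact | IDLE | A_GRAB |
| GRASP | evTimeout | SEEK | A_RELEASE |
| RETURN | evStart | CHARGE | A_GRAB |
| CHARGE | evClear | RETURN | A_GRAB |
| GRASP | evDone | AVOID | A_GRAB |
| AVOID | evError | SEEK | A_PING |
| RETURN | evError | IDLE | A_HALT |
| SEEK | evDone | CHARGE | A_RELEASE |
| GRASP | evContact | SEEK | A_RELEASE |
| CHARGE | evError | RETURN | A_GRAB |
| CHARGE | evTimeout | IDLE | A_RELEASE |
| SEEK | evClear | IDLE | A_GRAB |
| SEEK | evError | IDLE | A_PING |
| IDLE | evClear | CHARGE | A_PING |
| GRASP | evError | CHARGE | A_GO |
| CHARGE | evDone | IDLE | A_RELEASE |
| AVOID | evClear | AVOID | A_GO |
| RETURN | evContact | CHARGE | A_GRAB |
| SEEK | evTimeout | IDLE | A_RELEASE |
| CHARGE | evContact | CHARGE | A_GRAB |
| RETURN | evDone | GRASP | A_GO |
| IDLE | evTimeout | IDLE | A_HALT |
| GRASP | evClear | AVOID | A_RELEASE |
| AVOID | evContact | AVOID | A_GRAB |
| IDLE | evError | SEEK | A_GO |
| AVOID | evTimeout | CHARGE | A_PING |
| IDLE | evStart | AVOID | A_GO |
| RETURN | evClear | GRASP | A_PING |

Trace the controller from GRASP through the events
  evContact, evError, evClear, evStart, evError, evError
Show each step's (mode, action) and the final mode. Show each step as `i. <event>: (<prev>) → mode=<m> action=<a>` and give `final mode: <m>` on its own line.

final mode: IDLE

1. evContact: (GRASP) → mode=SEEK action=A_RELEASE
2. evError: (SEEK) → mode=IDLE action=A_PING
3. evClear: (IDLE) → mode=CHARGE action=A_PING
4. evStart: (CHARGE) → mode=CHARGE action=A_GO
5. evError: (CHARGE) → mode=RETURN action=A_GRAB
6. evError: (RETURN) → mode=IDLE action=A_HALT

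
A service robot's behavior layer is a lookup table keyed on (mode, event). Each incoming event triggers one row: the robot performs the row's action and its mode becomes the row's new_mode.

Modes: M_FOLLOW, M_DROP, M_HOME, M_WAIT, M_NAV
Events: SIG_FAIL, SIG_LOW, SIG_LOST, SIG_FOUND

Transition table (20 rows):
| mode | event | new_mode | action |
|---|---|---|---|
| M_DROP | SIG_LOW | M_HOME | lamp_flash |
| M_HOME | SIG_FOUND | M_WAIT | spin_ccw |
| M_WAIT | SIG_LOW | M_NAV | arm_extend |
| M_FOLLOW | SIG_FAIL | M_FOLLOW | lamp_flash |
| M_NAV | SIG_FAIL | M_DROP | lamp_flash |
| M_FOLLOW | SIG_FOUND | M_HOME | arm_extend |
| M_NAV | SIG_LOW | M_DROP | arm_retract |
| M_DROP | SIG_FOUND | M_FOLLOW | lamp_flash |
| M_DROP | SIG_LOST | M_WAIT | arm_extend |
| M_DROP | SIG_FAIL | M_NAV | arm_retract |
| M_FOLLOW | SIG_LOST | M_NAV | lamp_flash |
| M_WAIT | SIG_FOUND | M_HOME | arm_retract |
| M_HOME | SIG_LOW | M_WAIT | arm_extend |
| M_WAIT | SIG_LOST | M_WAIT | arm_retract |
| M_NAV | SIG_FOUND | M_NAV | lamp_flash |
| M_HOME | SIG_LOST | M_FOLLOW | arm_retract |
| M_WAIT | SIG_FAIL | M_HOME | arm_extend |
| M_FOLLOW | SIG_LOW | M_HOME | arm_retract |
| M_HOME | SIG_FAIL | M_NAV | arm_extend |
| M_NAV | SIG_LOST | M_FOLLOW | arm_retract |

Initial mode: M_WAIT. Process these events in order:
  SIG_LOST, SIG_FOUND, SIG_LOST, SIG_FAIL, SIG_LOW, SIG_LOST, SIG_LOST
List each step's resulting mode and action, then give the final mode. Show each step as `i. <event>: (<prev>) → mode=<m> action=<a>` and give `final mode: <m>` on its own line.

final mode: M_NAV

1. SIG_LOST: (M_WAIT) → mode=M_WAIT action=arm_retract
2. SIG_FOUND: (M_WAIT) → mode=M_HOME action=arm_retract
3. SIG_LOST: (M_HOME) → mode=M_FOLLOW action=arm_retract
4. SIG_FAIL: (M_FOLLOW) → mode=M_FOLLOW action=lamp_flash
5. SIG_LOW: (M_FOLLOW) → mode=M_HOME action=arm_retract
6. SIG_LOST: (M_HOME) → mode=M_FOLLOW action=arm_retract
7. SIG_LOST: (M_FOLLOW) → mode=M_NAV action=lamp_flash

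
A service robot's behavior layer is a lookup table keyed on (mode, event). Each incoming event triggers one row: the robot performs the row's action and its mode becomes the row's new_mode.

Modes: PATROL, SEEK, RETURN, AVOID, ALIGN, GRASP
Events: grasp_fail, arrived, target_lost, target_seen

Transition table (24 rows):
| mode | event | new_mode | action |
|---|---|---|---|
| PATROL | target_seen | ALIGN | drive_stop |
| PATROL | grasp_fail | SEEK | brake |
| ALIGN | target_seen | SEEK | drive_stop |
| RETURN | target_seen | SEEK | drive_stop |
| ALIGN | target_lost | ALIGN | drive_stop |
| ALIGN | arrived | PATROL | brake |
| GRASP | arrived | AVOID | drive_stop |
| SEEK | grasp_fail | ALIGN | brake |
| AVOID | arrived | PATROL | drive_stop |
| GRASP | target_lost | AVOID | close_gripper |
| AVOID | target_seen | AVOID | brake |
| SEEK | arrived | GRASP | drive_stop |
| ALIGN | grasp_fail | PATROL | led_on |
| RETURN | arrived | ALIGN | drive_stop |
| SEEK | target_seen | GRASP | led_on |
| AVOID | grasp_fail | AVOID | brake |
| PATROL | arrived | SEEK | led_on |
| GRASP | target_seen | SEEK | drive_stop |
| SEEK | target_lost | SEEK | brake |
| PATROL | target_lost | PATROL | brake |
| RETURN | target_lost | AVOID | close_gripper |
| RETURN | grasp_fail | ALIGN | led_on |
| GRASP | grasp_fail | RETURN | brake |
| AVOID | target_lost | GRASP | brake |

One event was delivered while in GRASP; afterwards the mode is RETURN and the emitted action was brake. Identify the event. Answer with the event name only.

try grasp_fail: (GRASP, grasp_fail) → (RETURN, brake)  ← matches
try arrived: (GRASP, arrived) → (AVOID, drive_stop)
try target_lost: (GRASP, target_lost) → (AVOID, close_gripper)
try target_seen: (GRASP, target_seen) → (SEEK, drive_stop)

grasp_fail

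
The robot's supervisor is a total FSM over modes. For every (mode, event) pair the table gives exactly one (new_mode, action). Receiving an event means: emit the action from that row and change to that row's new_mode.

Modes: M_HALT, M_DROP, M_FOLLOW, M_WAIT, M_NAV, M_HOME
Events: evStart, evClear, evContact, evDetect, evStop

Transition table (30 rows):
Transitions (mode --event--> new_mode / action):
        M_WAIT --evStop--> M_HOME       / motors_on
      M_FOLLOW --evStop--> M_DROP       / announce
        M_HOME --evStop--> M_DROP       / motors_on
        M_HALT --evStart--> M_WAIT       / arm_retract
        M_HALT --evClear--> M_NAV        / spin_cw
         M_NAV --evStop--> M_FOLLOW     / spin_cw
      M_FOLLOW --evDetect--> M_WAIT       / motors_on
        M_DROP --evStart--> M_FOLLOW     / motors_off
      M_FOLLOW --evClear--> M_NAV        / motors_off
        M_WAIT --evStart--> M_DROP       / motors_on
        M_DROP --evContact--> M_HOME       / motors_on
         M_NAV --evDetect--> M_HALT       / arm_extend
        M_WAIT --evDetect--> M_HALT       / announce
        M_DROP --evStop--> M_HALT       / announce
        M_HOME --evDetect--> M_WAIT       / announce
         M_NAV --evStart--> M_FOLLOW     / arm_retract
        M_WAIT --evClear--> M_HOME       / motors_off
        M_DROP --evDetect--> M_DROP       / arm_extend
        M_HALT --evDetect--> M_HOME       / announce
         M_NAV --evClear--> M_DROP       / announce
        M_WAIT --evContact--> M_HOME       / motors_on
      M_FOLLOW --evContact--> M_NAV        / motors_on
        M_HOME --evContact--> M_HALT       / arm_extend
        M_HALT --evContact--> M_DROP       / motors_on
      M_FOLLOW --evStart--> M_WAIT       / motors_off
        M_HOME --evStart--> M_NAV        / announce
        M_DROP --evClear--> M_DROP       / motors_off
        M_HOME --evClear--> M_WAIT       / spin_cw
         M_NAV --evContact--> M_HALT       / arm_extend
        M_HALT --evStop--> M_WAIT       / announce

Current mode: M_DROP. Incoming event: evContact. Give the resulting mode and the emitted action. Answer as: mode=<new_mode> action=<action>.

mode=M_HOME action=motors_on

current mode = M_DROP; filter table to that mode:
  (M_DROP, evStart) → (M_FOLLOW, motors_off)
  (M_DROP, evContact) → (M_HOME, motors_on)  ← event matches
  (M_DROP, evStop) → (M_HALT, announce)
  (M_DROP, evDetect) → (M_DROP, arm_extend)
  (M_DROP, evClear) → (M_DROP, motors_off)
event = evContact selects (M_HOME, motors_on)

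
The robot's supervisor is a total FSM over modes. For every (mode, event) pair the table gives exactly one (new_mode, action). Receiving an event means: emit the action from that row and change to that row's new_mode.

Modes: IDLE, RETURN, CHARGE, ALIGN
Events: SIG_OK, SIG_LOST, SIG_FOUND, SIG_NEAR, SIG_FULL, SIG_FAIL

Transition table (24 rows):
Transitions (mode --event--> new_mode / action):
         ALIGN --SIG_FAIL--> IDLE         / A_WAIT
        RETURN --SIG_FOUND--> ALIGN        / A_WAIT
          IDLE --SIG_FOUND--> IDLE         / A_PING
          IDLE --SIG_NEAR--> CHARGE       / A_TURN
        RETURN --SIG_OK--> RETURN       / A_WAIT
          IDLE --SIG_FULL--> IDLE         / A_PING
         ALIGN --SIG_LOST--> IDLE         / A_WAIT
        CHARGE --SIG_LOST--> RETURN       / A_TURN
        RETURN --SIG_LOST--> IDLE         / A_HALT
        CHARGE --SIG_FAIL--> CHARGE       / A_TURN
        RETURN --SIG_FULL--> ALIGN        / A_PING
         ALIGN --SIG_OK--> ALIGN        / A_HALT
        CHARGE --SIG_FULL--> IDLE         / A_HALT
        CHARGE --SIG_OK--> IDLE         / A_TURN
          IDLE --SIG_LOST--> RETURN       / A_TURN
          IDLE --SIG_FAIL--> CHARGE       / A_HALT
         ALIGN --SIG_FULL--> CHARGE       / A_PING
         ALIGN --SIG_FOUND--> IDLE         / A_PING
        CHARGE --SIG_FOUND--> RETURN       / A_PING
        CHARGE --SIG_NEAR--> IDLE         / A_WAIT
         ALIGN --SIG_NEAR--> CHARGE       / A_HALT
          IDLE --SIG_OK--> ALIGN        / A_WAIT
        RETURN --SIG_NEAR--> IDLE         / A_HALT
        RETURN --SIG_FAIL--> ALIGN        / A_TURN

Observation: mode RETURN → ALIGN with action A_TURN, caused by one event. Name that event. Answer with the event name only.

SIG_FAIL

try SIG_OK: (RETURN, SIG_OK) → (RETURN, A_WAIT)
try SIG_LOST: (RETURN, SIG_LOST) → (IDLE, A_HALT)
try SIG_FOUND: (RETURN, SIG_FOUND) → (ALIGN, A_WAIT)
try SIG_NEAR: (RETURN, SIG_NEAR) → (IDLE, A_HALT)
try SIG_FULL: (RETURN, SIG_FULL) → (ALIGN, A_PING)
try SIG_FAIL: (RETURN, SIG_FAIL) → (ALIGN, A_TURN)  ← matches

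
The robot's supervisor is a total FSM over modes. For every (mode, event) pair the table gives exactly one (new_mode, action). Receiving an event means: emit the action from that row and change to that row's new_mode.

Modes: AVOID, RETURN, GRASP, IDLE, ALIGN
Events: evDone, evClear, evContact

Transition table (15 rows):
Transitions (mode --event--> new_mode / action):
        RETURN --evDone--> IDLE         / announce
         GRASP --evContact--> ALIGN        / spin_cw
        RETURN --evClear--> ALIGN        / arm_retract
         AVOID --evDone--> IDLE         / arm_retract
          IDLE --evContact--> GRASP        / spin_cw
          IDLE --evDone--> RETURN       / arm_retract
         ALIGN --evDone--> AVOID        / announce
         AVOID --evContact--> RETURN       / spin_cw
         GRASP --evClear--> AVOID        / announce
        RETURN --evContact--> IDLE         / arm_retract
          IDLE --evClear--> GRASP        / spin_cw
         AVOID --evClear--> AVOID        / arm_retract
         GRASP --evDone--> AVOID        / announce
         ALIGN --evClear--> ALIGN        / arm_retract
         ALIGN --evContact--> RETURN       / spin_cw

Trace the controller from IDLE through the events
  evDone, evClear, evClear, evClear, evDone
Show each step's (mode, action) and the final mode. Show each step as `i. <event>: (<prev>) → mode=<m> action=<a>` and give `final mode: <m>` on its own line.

1. evDone: (IDLE) → mode=RETURN action=arm_retract
2. evClear: (RETURN) → mode=ALIGN action=arm_retract
3. evClear: (ALIGN) → mode=ALIGN action=arm_retract
4. evClear: (ALIGN) → mode=ALIGN action=arm_retract
5. evDone: (ALIGN) → mode=AVOID action=announce

final mode: AVOID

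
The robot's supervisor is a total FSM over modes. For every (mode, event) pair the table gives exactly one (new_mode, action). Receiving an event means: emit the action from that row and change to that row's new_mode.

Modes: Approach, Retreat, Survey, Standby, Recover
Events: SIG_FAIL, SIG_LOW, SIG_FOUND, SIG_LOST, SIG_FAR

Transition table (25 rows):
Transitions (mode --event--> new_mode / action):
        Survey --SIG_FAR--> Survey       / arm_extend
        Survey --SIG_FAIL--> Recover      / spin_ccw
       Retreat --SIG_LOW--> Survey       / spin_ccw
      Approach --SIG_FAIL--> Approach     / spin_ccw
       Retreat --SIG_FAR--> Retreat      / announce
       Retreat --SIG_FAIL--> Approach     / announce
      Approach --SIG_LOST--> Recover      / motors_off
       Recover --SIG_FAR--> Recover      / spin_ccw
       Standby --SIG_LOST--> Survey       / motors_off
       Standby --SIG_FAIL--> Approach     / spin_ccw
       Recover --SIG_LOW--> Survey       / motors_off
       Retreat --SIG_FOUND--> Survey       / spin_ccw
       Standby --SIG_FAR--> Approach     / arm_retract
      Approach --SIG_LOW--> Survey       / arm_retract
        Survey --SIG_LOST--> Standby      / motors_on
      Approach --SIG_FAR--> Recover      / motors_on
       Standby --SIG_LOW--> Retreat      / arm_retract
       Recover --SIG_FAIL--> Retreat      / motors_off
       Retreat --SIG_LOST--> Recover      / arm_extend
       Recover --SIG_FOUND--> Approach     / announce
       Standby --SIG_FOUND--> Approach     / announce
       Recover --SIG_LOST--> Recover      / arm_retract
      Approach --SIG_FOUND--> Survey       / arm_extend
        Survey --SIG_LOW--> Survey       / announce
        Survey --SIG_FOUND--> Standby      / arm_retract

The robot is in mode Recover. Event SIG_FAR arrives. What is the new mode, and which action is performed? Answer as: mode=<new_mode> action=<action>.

mode=Recover action=spin_ccw

current mode = Recover; filter table to that mode:
  (Recover, SIG_FAR) → (Recover, spin_ccw)  ← event matches
  (Recover, SIG_LOW) → (Survey, motors_off)
  (Recover, SIG_FAIL) → (Retreat, motors_off)
  (Recover, SIG_FOUND) → (Approach, announce)
  (Recover, SIG_LOST) → (Recover, arm_retract)
event = SIG_FAR selects (Recover, spin_ccw)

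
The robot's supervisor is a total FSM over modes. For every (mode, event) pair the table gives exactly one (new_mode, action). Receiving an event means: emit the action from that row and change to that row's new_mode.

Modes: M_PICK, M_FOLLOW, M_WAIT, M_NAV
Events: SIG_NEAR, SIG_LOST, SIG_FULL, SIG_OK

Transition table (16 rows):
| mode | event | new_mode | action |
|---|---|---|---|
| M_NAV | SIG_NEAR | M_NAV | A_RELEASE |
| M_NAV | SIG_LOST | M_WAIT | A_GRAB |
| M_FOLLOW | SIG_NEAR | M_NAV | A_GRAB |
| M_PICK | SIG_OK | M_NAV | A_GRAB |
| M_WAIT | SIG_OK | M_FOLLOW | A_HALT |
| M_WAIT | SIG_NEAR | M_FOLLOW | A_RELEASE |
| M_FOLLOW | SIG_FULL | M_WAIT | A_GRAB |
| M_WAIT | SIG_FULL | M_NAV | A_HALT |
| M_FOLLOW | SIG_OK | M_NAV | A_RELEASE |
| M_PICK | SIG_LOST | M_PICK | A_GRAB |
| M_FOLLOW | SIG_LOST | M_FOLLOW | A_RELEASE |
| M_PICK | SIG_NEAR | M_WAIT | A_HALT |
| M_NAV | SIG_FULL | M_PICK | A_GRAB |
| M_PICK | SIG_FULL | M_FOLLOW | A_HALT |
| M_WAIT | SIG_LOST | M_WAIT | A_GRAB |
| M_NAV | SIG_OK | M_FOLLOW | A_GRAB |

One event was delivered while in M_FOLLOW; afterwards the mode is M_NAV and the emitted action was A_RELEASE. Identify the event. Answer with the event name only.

SIG_OK

try SIG_NEAR: (M_FOLLOW, SIG_NEAR) → (M_NAV, A_GRAB)
try SIG_LOST: (M_FOLLOW, SIG_LOST) → (M_FOLLOW, A_RELEASE)
try SIG_FULL: (M_FOLLOW, SIG_FULL) → (M_WAIT, A_GRAB)
try SIG_OK: (M_FOLLOW, SIG_OK) → (M_NAV, A_RELEASE)  ← matches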